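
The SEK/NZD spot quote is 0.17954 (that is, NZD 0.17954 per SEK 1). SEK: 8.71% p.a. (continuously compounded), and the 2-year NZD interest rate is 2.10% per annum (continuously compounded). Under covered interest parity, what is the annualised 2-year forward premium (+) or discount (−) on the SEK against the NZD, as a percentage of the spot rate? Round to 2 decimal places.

-6.19%

T = 2 years.
F = S · g_NZD/g_SEK = 0.17954 × 1.0428945/1.1902936 = 0.15730680.
(F − S)/S ÷ T = (0.15730680 − 0.17954)/0.17954/2 = -0.061917 → -6.19%.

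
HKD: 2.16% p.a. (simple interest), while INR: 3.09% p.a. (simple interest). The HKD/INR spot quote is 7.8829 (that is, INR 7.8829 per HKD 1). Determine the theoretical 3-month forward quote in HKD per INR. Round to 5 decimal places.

0.12656

T = 3/12 years.
INR growth factor: 1 + 0.0309×3/12 = 1.007725.
Growth of 1 HKD over T: 1 + 0.0216×3/12 = 1.005400.
CIP: F = S · (grow INR)/(grow HKD) = 7.8829 × 1.007725/1.005400 = 7.901129 INR per HKD.
Invert for HKD per INR: 1 / 7.901129 = 0.12656.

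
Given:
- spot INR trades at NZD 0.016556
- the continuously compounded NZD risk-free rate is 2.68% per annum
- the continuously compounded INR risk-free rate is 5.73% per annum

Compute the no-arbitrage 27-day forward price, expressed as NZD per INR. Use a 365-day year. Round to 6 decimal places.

T = 27/365 years.
Growth of 1 NZD over T: e^(0.0268×27/365) = 1.0019844.
INR growth factor: e^(0.0573×27/365) = 1.0042476.
Forward (NZD per INR) = 0.016556 × 1.0019844 / 1.0042476 = 0.01651869.

0.016519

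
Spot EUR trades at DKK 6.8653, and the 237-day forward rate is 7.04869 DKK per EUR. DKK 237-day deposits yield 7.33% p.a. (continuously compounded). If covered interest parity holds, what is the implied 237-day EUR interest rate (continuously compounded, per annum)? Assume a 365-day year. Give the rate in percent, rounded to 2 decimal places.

T = 237/365 years.
By CIP, F/S equals the DKK-to-EUR growth ratio: 7.04869/6.8653 = 1.0267126.
DKK growth factor: e^(0.0733×237/365) = 1.0487456.
That pins the EUR growth at 1.0214598.
r = ln(1.0214598)/(237/365) = 0.032700 → 3.27%.

3.27%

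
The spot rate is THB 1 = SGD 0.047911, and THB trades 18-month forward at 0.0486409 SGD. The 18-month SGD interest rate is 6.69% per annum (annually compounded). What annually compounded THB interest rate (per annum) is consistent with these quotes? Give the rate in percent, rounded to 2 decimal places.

T = 18/12 years.
By CIP, F/S equals the SGD-to-THB growth ratio: 0.0486409/0.047911 = 1.0152345.
The SGD side grows by (1 + 0.0669)^(18/12) = 1.1020101.
That pins the THB growth at 1.0854735.
r = 1.0854735^(12/18) − 1 = 0.056200 → 5.62%.

5.62%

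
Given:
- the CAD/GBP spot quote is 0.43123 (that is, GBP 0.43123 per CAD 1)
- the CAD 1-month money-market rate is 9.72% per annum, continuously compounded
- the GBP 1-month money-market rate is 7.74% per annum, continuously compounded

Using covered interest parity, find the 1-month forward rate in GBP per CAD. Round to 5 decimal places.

T = 1/12 years.
GBP growth factor: e^(0.0774×1/12) = 1.0064708.
Growth of 1 CAD over T: e^(0.0972×1/12) = 1.0081329.
So F = 0.43123 × 1.0064708 / 1.0081329 = 0.4305190 (GBP/CAD).

0.43052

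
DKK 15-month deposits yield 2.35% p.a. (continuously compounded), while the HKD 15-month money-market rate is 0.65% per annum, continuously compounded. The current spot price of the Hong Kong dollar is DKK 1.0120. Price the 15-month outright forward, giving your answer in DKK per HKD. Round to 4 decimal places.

1.0337

T = 15/12 years.
DKK growth factor: e^(0.0235×15/12) = 1.0298107.
HKD growth factor: e^(0.0065×15/12) = 1.0081581.
CIP: F = S · (grow DKK)/(grow HKD) = 1.012 × 1.0298107/1.0081581 = 1.033735 DKK per HKD.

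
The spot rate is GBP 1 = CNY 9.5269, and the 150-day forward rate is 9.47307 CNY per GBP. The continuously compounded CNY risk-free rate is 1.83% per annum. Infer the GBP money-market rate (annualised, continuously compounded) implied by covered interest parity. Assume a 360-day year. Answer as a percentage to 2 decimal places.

3.19%

T = 150/360 years.
CIP gives F = S · g_CNY/g_GBP, so g_CNY/g_GBP = 9.47307/9.5269 = 0.9943497.
The CNY side grows by e^(0.0183×150/360) = 1.0076541.
That pins the GBP growth at 1.013380.
Take logs: ln 1.013380 / (150/360) = 0.031899, so 3.19%.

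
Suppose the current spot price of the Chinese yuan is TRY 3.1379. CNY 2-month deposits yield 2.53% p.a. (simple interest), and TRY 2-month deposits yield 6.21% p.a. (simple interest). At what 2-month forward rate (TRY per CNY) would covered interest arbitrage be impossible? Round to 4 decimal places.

3.1571

T = 2/12 years.
TRY growth factor: 1 + 0.0621×2/12 = 1.010350.
CNY accumulates by 1 + 0.0253×2/12 = 1.0042167.
Forward (TRY per CNY) = 3.1379 × 1.010350 / 1.0042167 = 3.157065.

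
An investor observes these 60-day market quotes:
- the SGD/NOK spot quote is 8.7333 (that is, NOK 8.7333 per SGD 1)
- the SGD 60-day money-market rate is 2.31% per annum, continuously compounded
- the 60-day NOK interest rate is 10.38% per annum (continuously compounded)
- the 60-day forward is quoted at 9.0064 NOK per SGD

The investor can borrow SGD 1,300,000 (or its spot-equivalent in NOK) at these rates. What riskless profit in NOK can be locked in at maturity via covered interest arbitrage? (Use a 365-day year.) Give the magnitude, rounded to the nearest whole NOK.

T = 60/365 years.
Invest the SGD and cover forward: 1,300,000 × 1.003804479 × 9.0064 = NOK 11,752,864.06.
Convert at spot and invest in NOK: 1,300,000 × 8.7333 × 1.0172094184 = NOK 11,548,673.52.
The quoted forward overvalues SGD, so borrow NOK, buy SGD at spot, deposit the SGD at 2.31%, and sell the proceeds forward at 9.0064.
The gap between the two covered legs is NOK 204,191.

NOK 204,191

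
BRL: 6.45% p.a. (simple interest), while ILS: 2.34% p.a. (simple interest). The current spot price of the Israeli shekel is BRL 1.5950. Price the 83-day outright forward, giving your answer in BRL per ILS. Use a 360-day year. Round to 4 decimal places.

1.6100

T = 83/360 years.
Growth of 1 BRL over T: 1 + 0.0645×83/360 = 1.0148708.
ILS accumulates by 1 + 0.0234×83/360 = 1.005395.
CIP: F = S · (grow BRL)/(grow ILS) = 1.595 × 1.0148708/1.005395 = 1.610033 BRL per ILS.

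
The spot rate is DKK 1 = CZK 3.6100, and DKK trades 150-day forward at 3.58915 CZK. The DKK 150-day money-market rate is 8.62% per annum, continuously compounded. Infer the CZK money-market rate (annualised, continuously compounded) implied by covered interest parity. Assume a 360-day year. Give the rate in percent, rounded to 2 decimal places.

T = 150/360 years.
F/S = 3.58915/3.61 = 0.9942244 = (growth of CZK) / (growth of DKK).
DKK growth factor: e^(0.0862×150/360) = 1.0365695.
So the CZK growth factor = 1.0305827.
Take logs: ln 1.0305827 / (150/360) = 0.072298, so 7.23%.

7.23%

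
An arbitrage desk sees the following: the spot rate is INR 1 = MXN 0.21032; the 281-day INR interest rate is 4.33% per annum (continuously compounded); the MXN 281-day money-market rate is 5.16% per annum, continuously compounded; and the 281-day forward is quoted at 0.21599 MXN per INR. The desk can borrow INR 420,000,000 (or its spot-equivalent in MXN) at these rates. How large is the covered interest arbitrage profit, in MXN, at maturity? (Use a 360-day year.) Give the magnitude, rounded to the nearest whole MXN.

MXN 1,869,384

T = 281/360 years.
Route A — deposit INR, sell forward: 420,000,000 × 1.0343756992 × 0.21599 = MXN 93,834,219.05.
Route B — convert at spot, deposit MXN: 420,000,000 × 0.21032 × 1.0410987717 = MXN 91,964,835.34.
The quoted forward overvalues INR, so borrow MXN, buy INR at spot, deposit the INR at 4.33%, and sell the proceeds forward at 0.21599.
Arbitrage profit = |93,834,219.05 − 91,964,835.34| = MXN 1,869,384.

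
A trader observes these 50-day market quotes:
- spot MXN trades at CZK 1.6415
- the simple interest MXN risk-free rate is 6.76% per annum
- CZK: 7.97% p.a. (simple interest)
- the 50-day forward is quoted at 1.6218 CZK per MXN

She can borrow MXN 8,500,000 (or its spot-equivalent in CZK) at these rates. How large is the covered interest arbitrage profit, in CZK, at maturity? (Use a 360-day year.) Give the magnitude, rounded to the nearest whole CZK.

CZK 192,471

T = 50/360 years.
Keep in MXN, deliver into the forward: 8,500,000·1.0093888889·1.6218 = CZK 13,914,728.65.
Swap to CZK now, deposit: 8,500,000·1.6415·1.0110694444 = CZK 14,107,199.19.
The quoted forward undervalues MXN, so borrow MXN, convert to CZK at spot, deposit the CZK at 7.97%, and buy MXN forward at 1.6218 to cover the loan.
The gap between the two covered legs is CZK 192,471.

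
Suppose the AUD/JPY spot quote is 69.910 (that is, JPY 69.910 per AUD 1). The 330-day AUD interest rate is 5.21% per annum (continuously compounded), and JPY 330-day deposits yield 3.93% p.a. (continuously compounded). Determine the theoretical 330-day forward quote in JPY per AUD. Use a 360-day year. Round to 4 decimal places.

69.0945

T = 330/360 years.
JPY growth factor: e^(0.0393×330/360) = 1.03668176.
Growth of 1 AUD over T: e^(0.0521×330/360) = 1.04891714.
Forward (JPY per AUD) = 69.91 × 1.03668176 / 1.04891714 = 69.094516.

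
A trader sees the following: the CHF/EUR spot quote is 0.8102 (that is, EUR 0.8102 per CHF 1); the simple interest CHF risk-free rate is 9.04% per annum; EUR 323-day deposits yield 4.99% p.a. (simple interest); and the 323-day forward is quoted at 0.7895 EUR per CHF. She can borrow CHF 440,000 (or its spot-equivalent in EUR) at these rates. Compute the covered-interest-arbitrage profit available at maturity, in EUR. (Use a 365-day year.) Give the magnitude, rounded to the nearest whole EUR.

T = 323/365 years.
Route A — deposit CHF, sell forward: 440,000 × 1.07999781 × 0.7895 = EUR 375,169.64.
Route B — convert at spot, deposit EUR: 440,000 × 0.8102 × 1.04415808 = EUR 372,229.83.
The quoted forward overvalues CHF, so borrow EUR, buy CHF at spot, deposit the CHF at 9.04%, and sell the proceeds forward at 0.7895.
Profit = 375,169.64 − 372,229.83 = EUR 2,940.

EUR 2,940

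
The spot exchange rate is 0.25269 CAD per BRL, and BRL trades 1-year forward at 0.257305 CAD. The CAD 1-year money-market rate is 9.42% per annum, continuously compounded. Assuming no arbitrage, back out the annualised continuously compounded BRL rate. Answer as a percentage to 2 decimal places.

7.61%

T = 1 year.
CIP gives F = S · g_CAD/g_BRL, so g_CAD/g_BRL = 0.257305/0.25269 = 1.0182635.
CAD growth factor: e^(0.0942×1) = 1.0987795.
So the BRL growth factor = 1.0790719.
Take logs: ln 1.0790719 / 1 = 0.076101, so 7.61%.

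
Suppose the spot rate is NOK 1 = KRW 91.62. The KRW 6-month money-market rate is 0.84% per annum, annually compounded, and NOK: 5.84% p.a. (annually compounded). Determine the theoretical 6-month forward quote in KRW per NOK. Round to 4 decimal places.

89.4297

T = 6/12 years.
KRW accumulates by (1 + 0.0084)^(6/12) = 1.00419122.
NOK accumulates by (1 + 0.0584)^(6/12) = 1.02878569.
Forward (KRW per NOK) = 91.62 × 1.00419122 / 1.02878569 = 89.429704.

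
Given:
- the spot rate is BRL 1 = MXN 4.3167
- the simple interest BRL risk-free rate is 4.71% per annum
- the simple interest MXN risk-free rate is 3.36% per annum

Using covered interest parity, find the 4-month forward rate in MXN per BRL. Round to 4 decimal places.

4.2976

T = 4/12 years.
Growth of 1 MXN over T: 1 + 0.0336×4/12 = 1.011200.
BRL accumulates by 1 + 0.0471×4/12 = 1.015700.
CIP: F = S · (grow MXN)/(grow BRL) = 4.3167 × 1.011200/1.015700 = 4.297575 MXN per BRL.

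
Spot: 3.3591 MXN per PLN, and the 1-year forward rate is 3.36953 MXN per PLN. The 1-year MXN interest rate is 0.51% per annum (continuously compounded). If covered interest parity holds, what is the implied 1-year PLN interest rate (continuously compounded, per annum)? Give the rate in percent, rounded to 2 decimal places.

T = 1 year.
F/S = 3.36953/3.3591 = 1.0031050 = (growth of MXN) / (growth of PLN).
MXN growth factor: e^(0.0051×1) = 1.005113.
That pins the PLN growth at 1.0020018.
r = ln(1.0020018)/1 = 0.002000 → 0.20%.

0.20%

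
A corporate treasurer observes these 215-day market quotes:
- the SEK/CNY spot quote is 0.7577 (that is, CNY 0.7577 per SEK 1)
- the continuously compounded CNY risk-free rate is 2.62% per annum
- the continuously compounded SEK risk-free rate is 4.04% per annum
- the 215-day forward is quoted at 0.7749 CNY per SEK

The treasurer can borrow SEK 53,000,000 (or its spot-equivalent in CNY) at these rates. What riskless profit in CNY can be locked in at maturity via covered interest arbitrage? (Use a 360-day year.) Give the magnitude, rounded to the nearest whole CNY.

CNY 1,281,267

T = 215/360 years.
Route A — deposit SEK, sell forward: 53,000,000 × 1.0244212078 × 0.7749 = CNY 42,072,671.68.
Route B — convert at spot, deposit CNY: 53,000,000 × 0.7577 × 1.015770281 = CNY 40,791,404.52.
The quoted forward overvalues SEK, so borrow CNY, buy SEK at spot, deposit the SEK at 4.04%, and sell the proceeds forward at 0.7749.
Arbitrage profit = |42,072,671.68 − 40,791,404.52| = CNY 1,281,267.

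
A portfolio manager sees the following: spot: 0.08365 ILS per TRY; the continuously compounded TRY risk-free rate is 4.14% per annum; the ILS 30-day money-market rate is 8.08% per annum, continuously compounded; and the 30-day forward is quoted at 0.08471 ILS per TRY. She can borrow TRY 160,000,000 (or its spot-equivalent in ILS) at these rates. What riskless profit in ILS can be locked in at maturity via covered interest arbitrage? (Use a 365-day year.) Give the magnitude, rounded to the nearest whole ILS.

T = 30/365 years.
Route A — deposit TRY, sell forward: 160,000,000 × 1.0034085356 × 0.08471 = ILS 13,599,797.93.
Route B — convert at spot, deposit ILS: 160,000,000 × 0.08365 × 1.0066631969 = ILS 13,473,180.23.
The quoted forward overvalues TRY, so borrow ILS, buy TRY at spot, deposit the TRY at 4.14%, and sell the proceeds forward at 0.08471.
Profit = 13,599,797.93 − 13,473,180.23 = ILS 126,618.

ILS 126,618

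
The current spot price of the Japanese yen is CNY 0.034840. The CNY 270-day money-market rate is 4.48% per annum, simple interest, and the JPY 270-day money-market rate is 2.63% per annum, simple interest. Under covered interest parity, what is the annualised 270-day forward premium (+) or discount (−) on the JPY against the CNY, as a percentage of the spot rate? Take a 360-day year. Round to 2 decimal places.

+1.81%

T = 270/360 years.
CIP forward (CNY per JPY) = 0.03484 × 1.033600/1.019725 = 0.035314054.
(F − S)/S ÷ T = (0.035314054 − 0.03484)/0.03484/(270/360) = 0.018142 → 1.81%.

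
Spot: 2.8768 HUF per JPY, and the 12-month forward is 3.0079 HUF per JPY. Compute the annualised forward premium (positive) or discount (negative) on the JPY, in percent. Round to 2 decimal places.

+4.56%

T = 1 year.
JPY trades forward at +4.55715% vs spot over the period.
Annualise by dividing by T: 0.0455715 / 1 = 0.045572 → 4.56%.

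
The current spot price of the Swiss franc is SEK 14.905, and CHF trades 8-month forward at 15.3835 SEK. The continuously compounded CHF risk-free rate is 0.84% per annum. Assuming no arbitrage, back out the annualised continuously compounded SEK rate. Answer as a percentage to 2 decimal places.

T = 8/12 years.
CIP gives F = S · g_SEK/g_CHF, so g_SEK/g_CHF = 15.3835/14.905 = 1.0321033.
The CHF side grows by e^(0.0084×8/12) = 1.0056157.
So the SEK growth factor = 1.0378993.
Take logs: ln 1.0378993 / (8/12) = 0.055798, so 5.58%.

5.58%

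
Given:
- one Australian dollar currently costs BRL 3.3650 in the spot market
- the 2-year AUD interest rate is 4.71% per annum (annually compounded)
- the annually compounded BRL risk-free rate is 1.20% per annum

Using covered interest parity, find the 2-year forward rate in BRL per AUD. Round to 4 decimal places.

3.1432

T = 2 years.
BRL accumulates by (1 + 0.0120)^2 = 1.024144.
Growth of 1 AUD over T: (1 + 0.0471)^2 = 1.0964184.
Forward (BRL per AUD) = 3.365 × 1.024144 / 1.0964184 = 3.143184.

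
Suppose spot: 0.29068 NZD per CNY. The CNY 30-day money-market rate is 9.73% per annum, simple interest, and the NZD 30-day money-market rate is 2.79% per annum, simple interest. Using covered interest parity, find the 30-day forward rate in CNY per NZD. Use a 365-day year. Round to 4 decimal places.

3.4598

T = 30/365 years.
Growth of 1 NZD over T: 1 + 0.0279×30/365 = 1.0022932.
Growth of 1 CNY over T: 1 + 0.0973×30/365 = 1.0079973.
CIP: F = S · (grow NZD)/(grow CNY) = 0.29068 × 1.0022932/1.0079973 = 0.2890351 NZD per CNY.
Invert for CNY per NZD: 1 / 0.2890351 = 3.4598.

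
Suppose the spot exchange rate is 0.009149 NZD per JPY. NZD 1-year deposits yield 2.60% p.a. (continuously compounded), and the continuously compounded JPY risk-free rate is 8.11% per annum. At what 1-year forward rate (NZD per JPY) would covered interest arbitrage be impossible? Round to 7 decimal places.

T = 1 year.
Growth of 1 NZD over T: e^(0.0260×1) = 1.0263409.
Growth of 1 JPY over T: e^(0.0811×1) = 1.0844793.
Forward (NZD per JPY) = 0.009149 × 1.0263409 / 1.0844793 = 0.008658527.

0.0086585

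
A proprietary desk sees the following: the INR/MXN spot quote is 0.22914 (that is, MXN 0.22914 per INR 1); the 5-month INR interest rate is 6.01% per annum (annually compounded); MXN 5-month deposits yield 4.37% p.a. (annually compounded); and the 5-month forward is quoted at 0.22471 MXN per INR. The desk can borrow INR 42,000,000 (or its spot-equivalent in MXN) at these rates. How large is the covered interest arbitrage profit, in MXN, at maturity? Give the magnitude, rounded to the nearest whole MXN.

MXN 126,789

T = 5/12 years.
Route A — deposit INR, sell forward: 42,000,000 × 1.024616112 × 0.22471 = MXN 9,670,142.43.
Route B — convert at spot, deposit MXN: 42,000,000 × 0.22914 × 1.017981459 = MXN 9,796,931.40.
The quoted forward undervalues INR, so borrow INR, convert to MXN at spot, deposit the MXN at 4.37%, and buy INR forward at 0.22471 to cover the loan.
Profit = 9,796,931.40 − 9,670,142.43 = MXN 126,789.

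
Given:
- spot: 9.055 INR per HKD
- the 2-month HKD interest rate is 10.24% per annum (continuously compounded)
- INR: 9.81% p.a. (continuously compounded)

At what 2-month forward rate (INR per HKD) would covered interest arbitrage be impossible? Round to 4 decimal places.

9.0485

T = 2/12 years.
INR accumulates by e^(0.0981×2/12) = 1.0164844.
Growth of 1 HKD over T: e^(0.1024×2/12) = 1.0172131.
Forward (INR per HKD) = 9.055 × 1.0164844 / 1.0172131 = 9.048513.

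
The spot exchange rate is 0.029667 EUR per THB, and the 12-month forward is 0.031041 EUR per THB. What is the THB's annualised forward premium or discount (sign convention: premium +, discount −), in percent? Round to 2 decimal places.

T = 1 year.
Period premium: (0.031041 − 0.029667)/0.029667 = 0.0463141.
×(1/T) gives 4.63% p.a.

+4.63%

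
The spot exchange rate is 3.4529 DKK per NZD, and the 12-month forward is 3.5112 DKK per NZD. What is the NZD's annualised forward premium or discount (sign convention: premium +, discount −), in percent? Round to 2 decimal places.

+1.69%

T = 1 year.
(F − S)/S = (3.5112 − 3.4529)/3.4529 = 0.0168844.
×(1/T) gives 1.69% p.a.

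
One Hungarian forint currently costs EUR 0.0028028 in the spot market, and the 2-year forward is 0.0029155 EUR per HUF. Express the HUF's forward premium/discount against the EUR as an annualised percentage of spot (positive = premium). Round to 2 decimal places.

+2.01%

T = 2 years.
HUF trades forward at +4.02098% vs spot over the period.
×(1/T) gives 2.01% p.a.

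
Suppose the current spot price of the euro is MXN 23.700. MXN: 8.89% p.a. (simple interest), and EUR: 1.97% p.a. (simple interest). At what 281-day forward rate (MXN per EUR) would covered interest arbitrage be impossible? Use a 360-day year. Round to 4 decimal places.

T = 281/360 years.
MXN accumulates by 1 + 0.0889×281/360 = 1.06939139.
EUR accumulates by 1 + 0.0197×281/360 = 1.01537694.
CIP: F = S · (grow MXN)/(grow EUR) = 23.7 × 1.06939139/1.01537694 = 24.960756 MXN per EUR.

24.9608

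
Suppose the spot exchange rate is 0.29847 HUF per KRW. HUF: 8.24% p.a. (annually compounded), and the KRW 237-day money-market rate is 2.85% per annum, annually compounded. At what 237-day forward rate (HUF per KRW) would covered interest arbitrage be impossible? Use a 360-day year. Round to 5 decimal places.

0.30868

T = 237/360 years.
Growth of 1 HUF over T: (1 + 0.0824)^(237/360) = 1.0535099.
KRW growth factor: (1 + 0.0285)^(237/360) = 1.0186723.
So F = 0.29847 × 1.0535099 / 1.0186723 = 0.3086774 (HUF/KRW).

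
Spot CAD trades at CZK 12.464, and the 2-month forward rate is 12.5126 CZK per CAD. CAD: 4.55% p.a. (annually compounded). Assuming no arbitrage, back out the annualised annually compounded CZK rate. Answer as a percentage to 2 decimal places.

T = 2/12 years.
CIP gives F = S · g_CZK/g_CAD, so g_CZK/g_CAD = 12.5126/12.464 = 1.0038992.
The CAD side grows by (1 + 0.0455)^(2/12) = 1.0074434.
That pins the CZK growth at 1.0113716.
Annualise: 1.0113716^(12/2) − 1 = 0.070199 = 7.02%.

7.02%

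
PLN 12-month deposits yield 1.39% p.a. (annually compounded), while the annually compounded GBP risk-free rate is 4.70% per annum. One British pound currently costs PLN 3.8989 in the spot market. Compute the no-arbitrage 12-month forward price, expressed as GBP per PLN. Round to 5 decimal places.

0.26486

T = 1 year.
PLN growth factor: (1 + 0.0139)^1 = 1.013900.
GBP accumulates by (1 + 0.0470)^1 = 1.047000.
So F = 3.8989 × 1.013900 / 1.047000 = 3.775640 (PLN/GBP).
Quoted the other way: 1/3.775640 = 0.26486 GBP per PLN.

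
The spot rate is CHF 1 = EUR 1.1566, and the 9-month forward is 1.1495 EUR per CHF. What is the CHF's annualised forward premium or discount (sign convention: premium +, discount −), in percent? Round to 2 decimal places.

-0.82%

T = 9/12 years.
(F − S)/S = (1.1495 − 1.1566)/1.1566 = -0.0061387.
Per annum: -0.0061387 / (9/12) = -0.008185 = -0.82%.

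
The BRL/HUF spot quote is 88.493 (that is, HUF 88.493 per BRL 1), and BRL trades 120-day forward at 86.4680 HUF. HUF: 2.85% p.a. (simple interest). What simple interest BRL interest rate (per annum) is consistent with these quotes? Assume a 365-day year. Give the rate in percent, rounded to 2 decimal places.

10.04%

T = 120/365 years.
By CIP, F/S equals the HUF-to-BRL growth ratio: 86.468/88.493 = 0.9771168.
The HUF side grows by 1 + 0.0285×120/365 = 1.0093699.
That pins the BRL growth at 1.0330084.
r = (1.0330084 − 1)/(120/365) = 0.100401 → 10.04%.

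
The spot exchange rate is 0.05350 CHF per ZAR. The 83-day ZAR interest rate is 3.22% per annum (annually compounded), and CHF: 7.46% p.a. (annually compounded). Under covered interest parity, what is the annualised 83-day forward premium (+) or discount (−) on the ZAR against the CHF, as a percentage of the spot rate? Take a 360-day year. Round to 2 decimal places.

T = 83/360 years.
CIP forward (CHF per ZAR) = 0.0535 × 1.0167265/1.0073336 = 0.05399886.
Annualised premium = (F − S)/S × (1/T) = (0.05399886 − 0.0535)/0.0535 ÷ (83/360) = 4.04%.

+4.04%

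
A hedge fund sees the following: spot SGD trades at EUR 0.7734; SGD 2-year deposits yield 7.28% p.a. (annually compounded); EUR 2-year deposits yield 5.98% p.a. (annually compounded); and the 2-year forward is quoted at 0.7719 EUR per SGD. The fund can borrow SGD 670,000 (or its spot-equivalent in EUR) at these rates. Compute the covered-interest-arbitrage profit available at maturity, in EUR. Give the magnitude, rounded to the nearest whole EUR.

EUR 13,209

T = 2 years.
Invest the SGD and cover forward: 670,000 × 1.15089984 × 0.7719 = EUR 595,214.32.
Convert at spot and invest in EUR: 670,000 × 0.7734 × 1.12317604 = EUR 582,005.11.
The quoted forward overvalues SGD, so borrow EUR, buy SGD at spot, deposit the SGD at 7.28%, and sell the proceeds forward at 0.7719.
Profit = 595,214.32 − 582,005.11 = EUR 13,209.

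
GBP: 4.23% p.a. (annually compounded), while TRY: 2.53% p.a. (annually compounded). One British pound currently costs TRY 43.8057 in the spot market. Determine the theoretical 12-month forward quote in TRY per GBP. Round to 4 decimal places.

T = 1 year.
TRY accumulates by (1 + 0.0253)^1 = 1.025300.
GBP accumulates by (1 + 0.0423)^1 = 1.042300.
So F = 43.8057 × 1.025300 / 1.042300 = 43.091225 (TRY/GBP).

43.0912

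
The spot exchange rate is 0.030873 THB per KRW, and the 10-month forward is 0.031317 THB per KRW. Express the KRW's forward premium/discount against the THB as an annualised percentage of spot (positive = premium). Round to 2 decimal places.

T = 10/12 years.
Period premium: (0.031317 − 0.030873)/0.030873 = 0.0143815.
Annualise by dividing by T: 0.0143815 / (10/12) = 0.017258 → 1.73%.

+1.73%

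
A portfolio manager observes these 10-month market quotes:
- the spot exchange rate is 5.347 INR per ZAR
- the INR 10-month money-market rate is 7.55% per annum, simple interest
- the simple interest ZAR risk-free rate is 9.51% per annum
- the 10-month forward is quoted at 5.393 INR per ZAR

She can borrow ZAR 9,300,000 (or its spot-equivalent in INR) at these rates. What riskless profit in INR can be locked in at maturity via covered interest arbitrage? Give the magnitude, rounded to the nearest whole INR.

INR 1,273,912

T = 10/12 years.
Route A — deposit ZAR, sell forward: 9,300,000 × 1.079250 × 5.393 = INR 54,129,675.83.
Route B — convert at spot, deposit INR: 9,300,000 × 5.347 × 1.0629166667 = INR 52,855,763.38.
The quoted forward overvalues ZAR, so borrow INR, buy ZAR at spot, deposit the ZAR at 9.51%, and sell the proceeds forward at 5.393.
Profit = 54,129,675.83 − 52,855,763.38 = INR 1,273,912.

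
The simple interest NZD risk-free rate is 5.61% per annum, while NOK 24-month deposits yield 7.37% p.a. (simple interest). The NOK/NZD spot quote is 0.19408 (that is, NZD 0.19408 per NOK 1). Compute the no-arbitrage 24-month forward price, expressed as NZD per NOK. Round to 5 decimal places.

T = 2 years.
NZD growth factor: 1 + 0.0561×2 = 1.112200.
NOK growth factor: 1 + 0.0737×2 = 1.147400.
Forward (NZD per NOK) = 0.19408 × 1.112200 / 1.147400 = 0.1881260.

0.18813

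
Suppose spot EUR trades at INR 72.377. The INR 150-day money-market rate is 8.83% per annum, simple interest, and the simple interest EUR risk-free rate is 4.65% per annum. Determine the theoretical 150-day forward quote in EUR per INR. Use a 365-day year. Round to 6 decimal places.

0.013588

T = 150/365 years.
INR accumulates by 1 + 0.0883×150/365 = 1.0362877.
EUR growth factor: 1 + 0.0465×150/365 = 1.0191096.
So F = 72.377 × 1.0362877 / 1.0191096 = 73.59699 (INR/EUR).
Quoted the other way: 1/73.59699 = 0.013588 EUR per INR.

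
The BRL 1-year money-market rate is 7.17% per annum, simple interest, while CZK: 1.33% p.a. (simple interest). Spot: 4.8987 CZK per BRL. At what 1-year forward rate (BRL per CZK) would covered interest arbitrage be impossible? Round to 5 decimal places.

0.21590

T = 1 year.
Growth of 1 CZK over T: 1 + 0.0133×1 = 1.013300.
Growth of 1 BRL over T: 1 + 0.0717×1 = 1.071700.
CIP: F = S · (grow CZK)/(grow BRL) = 4.8987 × 1.013300/1.071700 = 4.631756 CZK per BRL.
Quoted the other way: 1/4.631756 = 0.21590 BRL per CZK.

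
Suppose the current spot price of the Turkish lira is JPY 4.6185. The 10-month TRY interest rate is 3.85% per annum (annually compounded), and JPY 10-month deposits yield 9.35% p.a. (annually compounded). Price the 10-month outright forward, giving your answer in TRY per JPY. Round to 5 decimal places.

0.20741

T = 10/12 years.
Growth of 1 JPY over T: (1 + 0.0935)^(10/12) = 1.0773306.
TRY accumulates by (1 + 0.0385)^(10/12) = 1.0319819.
Forward (JPY per TRY) = 4.6185 × 1.0773306 / 1.0319819 = 4.821452.
Quoted the other way: 1/4.821452 = 0.20741 TRY per JPY.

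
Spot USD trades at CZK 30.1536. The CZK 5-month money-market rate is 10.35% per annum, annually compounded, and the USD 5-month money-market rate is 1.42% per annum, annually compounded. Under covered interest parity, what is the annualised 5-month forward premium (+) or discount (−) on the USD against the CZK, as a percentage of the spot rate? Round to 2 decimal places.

+8.59%

T = 5/12 years.
CIP forward (CZK per USD) = 30.1536 × 1.0418899/1.0058923 = 31.2326989.
(F − S)/S ÷ T = (31.2326989 − 30.1536)/30.1536/(5/12) = 0.085888 → 8.59%.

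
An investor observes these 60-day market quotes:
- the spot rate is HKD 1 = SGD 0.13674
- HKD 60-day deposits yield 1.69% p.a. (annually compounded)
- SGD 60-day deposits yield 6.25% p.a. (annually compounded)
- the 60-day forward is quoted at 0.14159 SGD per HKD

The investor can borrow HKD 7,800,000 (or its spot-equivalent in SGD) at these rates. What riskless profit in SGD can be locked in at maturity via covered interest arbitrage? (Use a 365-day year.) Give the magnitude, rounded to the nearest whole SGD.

T = 60/365 years.
Route A — deposit HKD, sell forward: 7,800,000 × 1.002758667 × 0.14159 = SGD 1,107,448.68.
Route B — convert at spot, deposit SGD: 7,800,000 × 0.13674 × 1.010015514 = SGD 1,077,254.27.
The quoted forward overvalues HKD, so borrow SGD, buy HKD at spot, deposit the HKD at 1.69%, and sell the proceeds forward at 0.14159.
Profit = 1,107,448.68 − 1,077,254.27 = SGD 30,194.

SGD 30,194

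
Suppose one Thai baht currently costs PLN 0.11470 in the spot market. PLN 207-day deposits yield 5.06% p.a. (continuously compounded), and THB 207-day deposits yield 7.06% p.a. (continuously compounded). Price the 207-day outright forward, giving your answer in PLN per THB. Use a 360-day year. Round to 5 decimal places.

T = 207/360 years.
PLN accumulates by e^(0.0506×207/360) = 1.0295224.
THB accumulates by e^(0.0706×207/360) = 1.0414302.
CIP: F = S · (grow PLN)/(grow THB) = 0.1147 × 1.0295224/1.0414302 = 0.1133885 PLN per THB.

0.11339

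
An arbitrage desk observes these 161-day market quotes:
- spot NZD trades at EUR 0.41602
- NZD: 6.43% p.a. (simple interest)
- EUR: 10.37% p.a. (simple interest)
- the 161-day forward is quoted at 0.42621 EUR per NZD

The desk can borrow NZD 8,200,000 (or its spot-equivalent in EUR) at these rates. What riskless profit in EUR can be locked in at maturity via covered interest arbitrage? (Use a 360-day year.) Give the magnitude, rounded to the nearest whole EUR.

EUR 25,851

T = 161/360 years.
Route A — deposit NZD, sell forward: 8,200,000 × 1.028756389 × 0.42621 = EUR 3,595,423.34.
Route B — convert at spot, deposit EUR: 8,200,000 × 0.41602 × 1.046376944 = EUR 3,569,572.64.
The quoted forward overvalues NZD, so borrow EUR, buy NZD at spot, deposit the NZD at 6.43%, and sell the proceeds forward at 0.42621.
Arbitrage profit = |3,595,423.34 − 3,569,572.64| = EUR 25,851.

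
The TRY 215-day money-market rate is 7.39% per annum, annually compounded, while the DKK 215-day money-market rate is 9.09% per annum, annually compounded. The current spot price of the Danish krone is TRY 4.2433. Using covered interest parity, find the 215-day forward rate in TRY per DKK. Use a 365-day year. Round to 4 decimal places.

T = 215/365 years.
TRY growth factor: (1 + 0.0739)^(215/365) = 1.0428911.
DKK accumulates by (1 + 0.0909)^(215/365) = 1.0525843.
So F = 4.2433 × 1.0428911 / 1.0525843 = 4.204224 (TRY/DKK).

4.2042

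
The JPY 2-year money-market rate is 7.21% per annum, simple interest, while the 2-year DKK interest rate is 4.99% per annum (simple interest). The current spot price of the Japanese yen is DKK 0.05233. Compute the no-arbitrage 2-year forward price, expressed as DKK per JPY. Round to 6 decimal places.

T = 2 years.
DKK accumulates by 1 + 0.0499×2 = 1.099800.
JPY accumulates by 1 + 0.0721×2 = 1.144200.
So F = 0.05233 × 1.099800 / 1.144200 = 0.05029937 (DKK/JPY).

0.050299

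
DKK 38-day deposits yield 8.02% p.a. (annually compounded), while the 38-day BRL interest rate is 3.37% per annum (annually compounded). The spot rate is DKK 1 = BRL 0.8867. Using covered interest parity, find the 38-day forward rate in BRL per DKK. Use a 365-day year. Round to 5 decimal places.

T = 38/365 years.
BRL growth factor: (1 + 0.0337)^(38/365) = 1.0034566.
Growth of 1 DKK over T: (1 + 0.0802)^(38/365) = 1.008064.
CIP: F = S · (grow BRL)/(grow DKK) = 0.8867 × 1.0034566/1.008064 = 0.8826473 BRL per DKK.

0.88265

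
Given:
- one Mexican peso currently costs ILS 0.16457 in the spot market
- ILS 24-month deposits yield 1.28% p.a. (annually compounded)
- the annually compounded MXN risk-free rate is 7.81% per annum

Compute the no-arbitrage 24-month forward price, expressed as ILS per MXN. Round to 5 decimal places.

0.14524

T = 2 years.
ILS accumulates by (1 + 0.0128)^2 = 1.0257638.
MXN accumulates by (1 + 0.0781)^2 = 1.1622996.
So F = 0.16457 × 1.0257638 / 1.1622996 = 0.1452379 (ILS/MXN).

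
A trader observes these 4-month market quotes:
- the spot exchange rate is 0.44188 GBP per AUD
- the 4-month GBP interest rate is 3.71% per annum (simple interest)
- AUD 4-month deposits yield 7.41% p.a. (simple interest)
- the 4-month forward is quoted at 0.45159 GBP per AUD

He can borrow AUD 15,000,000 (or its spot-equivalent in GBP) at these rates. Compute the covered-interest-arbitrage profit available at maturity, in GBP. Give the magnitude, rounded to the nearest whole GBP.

GBP 230,995

T = 4/12 years.
Keep in AUD, deliver into the forward: 15,000,000·1.024700·0.45159 = GBP 6,941,164.10.
Swap to GBP now, deposit: 15,000,000·0.44188·1.012366667 = GBP 6,710,168.74.
The quoted forward overvalues AUD, so borrow GBP, buy AUD at spot, deposit the AUD at 7.41%, and sell the proceeds forward at 0.45159.
Profit = 6,941,164.10 − 6,710,168.74 = GBP 230,995.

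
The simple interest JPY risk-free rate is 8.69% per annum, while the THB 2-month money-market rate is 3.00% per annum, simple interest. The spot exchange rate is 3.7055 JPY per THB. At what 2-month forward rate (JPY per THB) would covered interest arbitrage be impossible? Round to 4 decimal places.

3.7405

T = 2/12 years.
JPY accumulates by 1 + 0.0869×2/12 = 1.0144833.
THB accumulates by 1 + 0.0300×2/12 = 1.005000.
CIP: F = S · (grow JPY)/(grow THB) = 3.7055 × 1.0144833/1.005000 = 3.740466 JPY per THB.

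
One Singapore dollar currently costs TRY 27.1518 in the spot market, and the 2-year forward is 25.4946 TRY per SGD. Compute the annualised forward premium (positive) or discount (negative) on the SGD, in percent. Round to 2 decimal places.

T = 2 years.
Period premium: (25.4946 − 27.1518)/27.1518 = -0.0610346.
×(1/T) gives -3.05% p.a.

-3.05%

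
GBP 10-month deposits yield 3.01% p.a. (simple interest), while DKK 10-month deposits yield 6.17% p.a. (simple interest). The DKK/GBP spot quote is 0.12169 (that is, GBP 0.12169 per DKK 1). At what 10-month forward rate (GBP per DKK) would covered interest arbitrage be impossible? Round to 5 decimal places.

0.11864

T = 10/12 years.
GBP accumulates by 1 + 0.0301×10/12 = 1.0250833.
Growth of 1 DKK over T: 1 + 0.0617×10/12 = 1.0514167.
CIP: F = S · (grow GBP)/(grow DKK) = 0.12169 × 1.0250833/1.0514167 = 0.1186422 GBP per DKK.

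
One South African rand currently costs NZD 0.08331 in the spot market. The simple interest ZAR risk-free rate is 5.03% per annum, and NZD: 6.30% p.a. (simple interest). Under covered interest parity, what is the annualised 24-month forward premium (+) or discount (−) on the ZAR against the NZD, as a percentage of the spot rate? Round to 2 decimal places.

T = 2 years.
No-arbitrage forward: 0.08331 × 1.126000 / 1.100600 = 0.08523265 NZD/ZAR.
(F − S)/S ÷ T = (0.08523265 − 0.08331)/0.08331/2 = 0.011539 → 1.15%.

+1.15%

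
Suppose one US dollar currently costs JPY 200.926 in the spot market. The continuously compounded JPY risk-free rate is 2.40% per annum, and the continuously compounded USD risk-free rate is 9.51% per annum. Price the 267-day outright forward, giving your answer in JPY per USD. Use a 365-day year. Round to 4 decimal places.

T = 267/365 years.
JPY accumulates by e^(0.0240×267/365) = 1.01771118.
Growth of 1 USD over T: e^(0.0951×267/365) = 1.072043137.
CIP: F = S · (grow JPY)/(grow USD) = 200.926 × 1.01771118/1.072043137 = 190.742918 JPY per USD.

190.7429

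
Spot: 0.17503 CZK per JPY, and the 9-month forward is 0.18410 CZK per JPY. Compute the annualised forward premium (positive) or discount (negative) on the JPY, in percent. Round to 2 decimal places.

T = 9/12 years.
JPY trades forward at +5.18197% vs spot over the period.
Per annum: 0.0518197 / (9/12) = 0.069093 = 6.91%.

+6.91%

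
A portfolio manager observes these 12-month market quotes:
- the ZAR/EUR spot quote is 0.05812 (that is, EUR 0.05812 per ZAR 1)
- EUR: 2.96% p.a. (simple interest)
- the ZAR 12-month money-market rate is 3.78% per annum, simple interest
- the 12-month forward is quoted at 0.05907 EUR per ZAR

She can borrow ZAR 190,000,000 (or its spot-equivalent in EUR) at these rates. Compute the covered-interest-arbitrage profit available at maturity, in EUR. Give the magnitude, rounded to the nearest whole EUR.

EUR 277,874

T = 1 year.
Route A — deposit ZAR, sell forward: 190,000,000 × 1.037800 × 0.05907 = EUR 11,647,540.74.
Route B — convert at spot, deposit EUR: 190,000,000 × 0.05812 × 1.029600 = EUR 11,369,666.88.
The quoted forward overvalues ZAR, so borrow EUR, buy ZAR at spot, deposit the ZAR at 3.78%, and sell the proceeds forward at 0.05907.
The gap between the two covered legs is EUR 277,874.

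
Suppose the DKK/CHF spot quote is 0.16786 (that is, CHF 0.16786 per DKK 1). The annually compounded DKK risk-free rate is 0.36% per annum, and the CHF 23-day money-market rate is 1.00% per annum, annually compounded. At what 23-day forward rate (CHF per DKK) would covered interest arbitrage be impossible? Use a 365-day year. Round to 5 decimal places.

T = 23/365 years.
CHF accumulates by (1 + 0.0100)^(23/365) = 1.0006272.
Growth of 1 DKK over T: (1 + 0.0036)^(23/365) = 1.0002265.
So F = 0.16786 × 1.0006272 / 1.0002265 = 0.1679272 (CHF/DKK).

0.16793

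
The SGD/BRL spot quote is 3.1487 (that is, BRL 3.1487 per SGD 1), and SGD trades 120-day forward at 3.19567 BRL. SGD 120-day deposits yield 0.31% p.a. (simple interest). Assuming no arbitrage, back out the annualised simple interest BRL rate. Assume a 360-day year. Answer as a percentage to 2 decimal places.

4.79%

T = 120/360 years.
F/S = 3.19567/3.1487 = 1.0149173 = (growth of BRL) / (growth of SGD).
The SGD side grows by 1 + 0.0031×120/360 = 1.0010333.
Hence g_BRL = 1.015966.
(1.015966 − 1)/T = 0.047898, i.e. 4.79%.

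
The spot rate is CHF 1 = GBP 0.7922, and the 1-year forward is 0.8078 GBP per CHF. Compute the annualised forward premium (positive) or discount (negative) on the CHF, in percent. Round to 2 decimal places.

+1.97%

T = 1 year.
(F − S)/S = (0.8078 − 0.7922)/0.7922 = 0.0196920.
Annualise by dividing by T: 0.0196920 / 1 = 0.019692 → 1.97%.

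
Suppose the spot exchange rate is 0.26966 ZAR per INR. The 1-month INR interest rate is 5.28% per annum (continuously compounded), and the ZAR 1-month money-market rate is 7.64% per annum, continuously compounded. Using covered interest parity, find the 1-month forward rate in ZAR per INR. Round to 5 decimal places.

T = 1/12 years.
Growth of 1 ZAR over T: e^(0.0764×1/12) = 1.006387.
INR accumulates by e^(0.0528×1/12) = 1.0044097.
So F = 0.26966 × 1.006387 / 1.0044097 = 0.2701909 (ZAR/INR).

0.27019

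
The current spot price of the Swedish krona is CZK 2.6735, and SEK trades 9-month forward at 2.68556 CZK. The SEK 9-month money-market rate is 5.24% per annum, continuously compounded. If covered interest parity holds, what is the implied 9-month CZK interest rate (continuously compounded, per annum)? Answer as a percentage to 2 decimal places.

5.84%

T = 9/12 years.
By CIP, F/S equals the CZK-to-SEK growth ratio: 2.68556/2.6735 = 1.0045109.
SEK growth factor: e^(0.0524×9/12) = 1.0400825.
So the CZK growth factor = 1.0447742.
Take logs: ln 1.0447742 / (9/12) = 0.058401, so 5.84%.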